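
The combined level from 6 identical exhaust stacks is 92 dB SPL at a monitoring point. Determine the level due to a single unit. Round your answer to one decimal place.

84.2 dB SPL

For N identical incoherent sources L_total = L₁ + 10·log₁₀ N, so L₁ = 92 − 10·log₁₀(6) = 92 − 7.782.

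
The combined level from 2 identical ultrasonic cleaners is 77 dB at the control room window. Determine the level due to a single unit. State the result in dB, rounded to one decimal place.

74.0 dB

For N identical incoherent sources L_total = L₁ + 10·log₁₀ N, so L₁ = 77 − 10·log₁₀(2) = 77 − 3.010.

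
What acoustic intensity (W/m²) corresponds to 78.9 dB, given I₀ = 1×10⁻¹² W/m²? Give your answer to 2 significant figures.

7.8e-05 W/m²

L = 10·log₁₀(I/I₀) ⇒ I = I₀·10^(L/10) = 10⁻¹² × 10^7.89.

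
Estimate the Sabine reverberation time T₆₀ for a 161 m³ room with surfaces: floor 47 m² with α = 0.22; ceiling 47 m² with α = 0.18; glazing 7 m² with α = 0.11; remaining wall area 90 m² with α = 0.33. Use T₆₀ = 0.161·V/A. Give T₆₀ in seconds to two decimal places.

Total absorption A = 47·0.22 + 47·0.18 + 7·0.11 + 90·0.33 = 49.27 m² sabins.
T₆₀ = 0.161·V/A = 0.161·161/49.27 = 0.526 s.

0.53 s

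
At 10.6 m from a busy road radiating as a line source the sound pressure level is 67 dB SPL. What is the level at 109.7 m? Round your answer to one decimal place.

56.9 dB SPL

Line-source attenuation: ΔL = 10·log₁₀(r₂/r₁) = 10·log₁₀(109.7/10.6) = 10.149 dB.
L₂ = 67 − 10·log₁₀(109.7/10.6) = 67 − 10.149 = 56.85 dB SPL.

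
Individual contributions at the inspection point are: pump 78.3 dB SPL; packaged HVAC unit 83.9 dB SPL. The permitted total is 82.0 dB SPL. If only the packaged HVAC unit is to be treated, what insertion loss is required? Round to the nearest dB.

4 dB

Everything except the packaged HVAC unit sums to 10^(78.3/10) = 6.761e+07 in linear terms, 78.30 dB SPL.
To meet 82.0 dB SPL overall, the treated packaged HVAC unit may contribute at most 10^(82.0/10) − 6.761e+07 = 9.088e+07, i.e. 79.58 dB SPL.
Required insertion loss = 83.9 − 79.58 = 4.32 dB.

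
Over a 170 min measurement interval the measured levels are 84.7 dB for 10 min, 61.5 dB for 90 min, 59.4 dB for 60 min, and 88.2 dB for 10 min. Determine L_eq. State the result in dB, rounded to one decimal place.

77.6 dB

Weight each interval's intensity by its duration and average over T = 170 min:
Σ tᵢ·10^(Lᵢ/10) = 10·10^(84.7/10) + 90·10^(61.5/10) + 60·10^(59.4/10) + 10·10^(88.2/10) = 9.738e+09.
L_eq = 10·log₁₀(9.738e+09/170) = 77.58 dB.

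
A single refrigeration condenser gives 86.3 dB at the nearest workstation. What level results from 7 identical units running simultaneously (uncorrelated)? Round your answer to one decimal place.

94.8 dB

N identical incoherent sources raise the level by 10·log₁₀ N.
L_total = 86.3 + 10·log₁₀(7) = 86.3 + 8.451 = 94.75 dB.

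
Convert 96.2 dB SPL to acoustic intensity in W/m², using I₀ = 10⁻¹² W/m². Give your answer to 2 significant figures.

0.0042 W/m²

I = I₀·10^(L/10) = 10⁻¹² × 10^(96.2/10) = 10^(-2.380).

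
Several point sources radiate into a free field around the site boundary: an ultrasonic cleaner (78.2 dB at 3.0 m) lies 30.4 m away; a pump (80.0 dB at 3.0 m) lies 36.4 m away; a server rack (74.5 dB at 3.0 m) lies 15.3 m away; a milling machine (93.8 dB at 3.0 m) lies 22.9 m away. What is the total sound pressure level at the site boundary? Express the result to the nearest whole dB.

76 dB

First find each source's level at the receiver (point-source: −20·log₁₀(r/r_ref)), then combine on an intensity basis.
ultrasonic cleaner: 78.2 − 20·log₁₀(30.4/3.0) = 78.2 − 20.12 = 58.08 dB.
pump: 80.0 − 20·log₁₀(36.4/3.0) = 80.0 − 21.68 = 58.32 dB.
server rack: 74.5 − 20·log₁₀(15.3/3.0) = 74.5 − 14.15 = 60.35 dB.
milling machine: 93.8 − 20·log₁₀(22.9/3.0) = 93.8 − 17.65 = 76.15 dB.
Σ 10^(L/10) = 4.358e+07 → L_total = 10·log₁₀(4.358e+07) = 76.39 dB.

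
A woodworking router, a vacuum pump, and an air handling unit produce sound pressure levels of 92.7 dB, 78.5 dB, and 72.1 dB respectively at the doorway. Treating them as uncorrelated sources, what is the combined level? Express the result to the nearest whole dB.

For uncorrelated sources the intensities add, so convert each level to linear form, sum, and take 10·log₁₀ of the total.
Σ 10^(L/10) = 10^(92.7/10) + 10^(78.5/10) + 10^(72.1/10) = 1.949e+09.
L_total = 10·log₁₀(1.949e+09) = 92.90 dB.

93 dB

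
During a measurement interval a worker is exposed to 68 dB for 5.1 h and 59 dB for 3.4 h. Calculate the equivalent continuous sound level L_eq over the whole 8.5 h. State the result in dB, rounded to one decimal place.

Weight each interval's intensity by its duration and average over T = 8.5 h:
Σ tᵢ·10^(Lᵢ/10) = 5.1·10^(68/10) + 3.4·10^(59/10) = 3.488e+07.
L_eq = 10·log₁₀(3.488e+07/8.5) = 66.13 dB.

66.1 dB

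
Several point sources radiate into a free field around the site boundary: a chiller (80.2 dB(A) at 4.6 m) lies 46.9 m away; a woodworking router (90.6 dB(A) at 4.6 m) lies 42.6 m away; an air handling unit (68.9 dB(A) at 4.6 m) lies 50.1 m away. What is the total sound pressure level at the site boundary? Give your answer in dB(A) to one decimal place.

Propagate each source to the receiver with L = L_ref − 20·log₁₀(r/r_ref), then add intensities.
chiller: 80.2 − 20·log₁₀(46.9/4.6) = 80.2 − 20.17 = 60.03 dB(A).
woodworking router: 90.6 − 20·log₁₀(42.6/4.6) = 90.6 − 19.33 = 71.27 dB(A).
air handling unit: 68.9 − 20·log₁₀(50.1/4.6) = 68.9 − 20.74 = 48.16 dB(A).
Σ 10^(L/10) = 1.446e+07 → L_total = 10·log₁₀(1.446e+07) = 71.60 dB(A).

71.6 dB(A)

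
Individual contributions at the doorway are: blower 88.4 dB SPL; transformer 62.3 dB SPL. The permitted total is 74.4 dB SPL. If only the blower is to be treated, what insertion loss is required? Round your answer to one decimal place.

14.3 dB

Everything except the blower sums to 10^(62.3/10) = 1.698e+06 in linear terms, 62.30 dB SPL.
The limit corresponds to 10^(74.4/10) = 2.754e+07; subtracting the fixed part leaves 2.584e+07 for the blower, i.e. 74.12 dB SPL.
Required insertion loss = 88.4 − 74.12 = 14.28 dB.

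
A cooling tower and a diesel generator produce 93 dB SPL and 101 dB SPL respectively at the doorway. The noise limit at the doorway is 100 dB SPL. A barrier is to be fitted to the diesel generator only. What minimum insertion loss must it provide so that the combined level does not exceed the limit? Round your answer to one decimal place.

2.0 dB

Everything except the diesel generator sums to 10^(93/10) = 1.995e+09 in linear terms, 93.00 dB SPL.
The limit corresponds to 10^(100/10) = 1.000e+10; subtracting the fixed part leaves 8.005e+09 for the diesel generator, i.e. 99.03 dB SPL.
Required insertion loss = 101 − 99.03 = 1.97 dB.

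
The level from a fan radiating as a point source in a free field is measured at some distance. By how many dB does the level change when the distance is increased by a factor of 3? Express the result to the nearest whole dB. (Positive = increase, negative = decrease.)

A point source loses 6 dB per doubling of distance; generally ΔL = −20·log₁₀(r₂/r₁).
ΔL = −20·log₁₀(3) = -9.54 dB.

-10 dB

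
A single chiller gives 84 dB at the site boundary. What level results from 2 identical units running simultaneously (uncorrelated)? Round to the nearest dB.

87 dB

N identical incoherent sources raise the level by 10·log₁₀ N.
L_total = 84 + 10·log₁₀(2) = 84 + 3.010 = 87.01 dB.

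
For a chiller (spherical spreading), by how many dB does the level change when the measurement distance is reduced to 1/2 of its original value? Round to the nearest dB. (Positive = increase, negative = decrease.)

Point-source spreading: ΔL = −20·log₁₀(r₂/r₁).
ΔL = −20·log₁₀(0.5) = +6.02 dB.

+6 dB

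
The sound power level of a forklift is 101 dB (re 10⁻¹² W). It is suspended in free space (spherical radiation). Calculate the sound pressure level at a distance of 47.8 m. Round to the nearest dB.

Free-field spherical radiation: L_p = L_w − 10·log₁₀(4π·r²), r = 47.8 m.
4π·r² = 2.871e+04 m², 10·log₁₀ of that is 44.581 dB.
L_p = 101 − 44.581 = 56.42 dB.

56 dB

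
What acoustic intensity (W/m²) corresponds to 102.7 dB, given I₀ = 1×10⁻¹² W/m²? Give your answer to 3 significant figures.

L = 10·log₁₀(I/I₀) ⇒ I = I₀·10^(L/10) = 10⁻¹² × 10^10.27.

0.0186 W/m²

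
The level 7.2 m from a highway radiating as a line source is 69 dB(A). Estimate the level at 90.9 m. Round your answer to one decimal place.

58.0 dB(A)

Line-source attenuation: ΔL = 10·log₁₀(r₂/r₁) = 10·log₁₀(90.9/7.2) = 11.012 dB.
L₂ = 69 − 10·log₁₀(90.9/7.2) = 69 − 11.012 = 57.99 dB(A).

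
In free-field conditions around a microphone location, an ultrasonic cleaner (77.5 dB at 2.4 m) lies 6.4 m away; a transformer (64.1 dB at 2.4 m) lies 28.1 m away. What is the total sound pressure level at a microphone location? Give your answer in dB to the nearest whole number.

69 dB

Propagate each source to the receiver with L = L_ref − 20·log₁₀(r/r_ref), then add intensities.
ultrasonic cleaner: 77.5 − 20·log₁₀(6.4/2.4) = 77.5 − 8.52 = 68.98 dB.
transformer: 64.1 − 20·log₁₀(28.1/2.4) = 64.1 − 21.37 = 42.73 dB.
Σ 10^(L/10) = 7.927e+06 → L_total = 10·log₁₀(7.927e+06) = 68.99 dB.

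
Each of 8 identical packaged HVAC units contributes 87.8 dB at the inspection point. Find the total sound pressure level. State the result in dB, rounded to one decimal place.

96.8 dB

With 8 equal, uncorrelated contributions the intensity is 8× that of one unit, giving a rise of 10·log₁₀ 8.
L_total = 87.8 + 10·log₁₀(8) = 87.8 + 9.031 = 96.83 dB.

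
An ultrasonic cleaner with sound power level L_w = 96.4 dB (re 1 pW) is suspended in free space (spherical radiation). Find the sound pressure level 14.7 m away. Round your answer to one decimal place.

The power spreads over a sphere of area 4π·r², so L_p = L_w − 10·log₁₀(4π·r²).
4π·r² = 2715 m², 10·log₁₀ of that is 34.338 dB.
L_p = 96.4 − 34.338 = 62.06 dB.

62.1 dB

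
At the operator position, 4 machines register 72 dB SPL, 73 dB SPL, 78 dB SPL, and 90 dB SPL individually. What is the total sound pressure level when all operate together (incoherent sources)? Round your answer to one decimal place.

90.4 dB SPL

For uncorrelated sources the intensities add, so convert each level to linear form, sum, and take 10·log₁₀ of the total.
Σ 10^(L/10) = 10^(72/10) + 10^(73/10) + 10^(78/10) + 10^(90/10) = 1.099e+09.
L_total = 10·log₁₀(1.099e+09) = 90.41 dB SPL.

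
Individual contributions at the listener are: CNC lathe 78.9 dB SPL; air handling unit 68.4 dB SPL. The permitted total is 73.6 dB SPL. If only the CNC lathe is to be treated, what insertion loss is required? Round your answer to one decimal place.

6.9 dB

Everything except the CNC lathe sums to 10^(68.4/10) = 6.918e+06 in linear terms, 68.40 dB SPL.
To meet 73.6 dB SPL overall, the treated CNC lathe may contribute at most 10^(73.6/10) − 6.918e+06 = 1.599e+07, i.e. 72.04 dB SPL.
Required insertion loss = 78.9 − 72.04 = 6.86 dB.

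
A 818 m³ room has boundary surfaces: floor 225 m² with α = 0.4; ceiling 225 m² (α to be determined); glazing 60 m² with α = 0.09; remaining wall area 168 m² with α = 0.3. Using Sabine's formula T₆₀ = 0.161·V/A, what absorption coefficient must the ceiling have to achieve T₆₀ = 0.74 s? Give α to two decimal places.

Required total absorption A = 0.161·818/0.74 = 177.97 m².
Absorption from the other surfaces = 225·0.4 + 60·0.09 + 168·0.3 = 145.80 m², so the ceiling must supply 32.17 m² over 225 m².
α = 32.17/225 = 0.143.

0.14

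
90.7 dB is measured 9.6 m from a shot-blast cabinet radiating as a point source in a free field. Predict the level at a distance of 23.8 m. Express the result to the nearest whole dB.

Spherical spreading from a point source gives a 20·log₁₀(r₂/r₁) drop.
L₂ = 90.7 − 20·log₁₀(23.8/9.6) = 90.7 − 7.886 = 82.81 dB.

83 dB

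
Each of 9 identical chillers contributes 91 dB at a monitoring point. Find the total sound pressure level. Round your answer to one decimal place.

With 9 equal, uncorrelated contributions the intensity is 9× that of one unit, giving a rise of 10·log₁₀ 9.
L_total = 91 + 10·log₁₀(9) = 91 + 9.542 = 100.54 dB.

100.5 dB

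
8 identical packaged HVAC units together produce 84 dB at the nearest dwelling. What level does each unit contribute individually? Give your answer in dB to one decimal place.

75.0 dB

For N identical incoherent sources L_total = L₁ + 10·log₁₀ N, so L₁ = 84 − 10·log₁₀(8) = 84 − 9.031.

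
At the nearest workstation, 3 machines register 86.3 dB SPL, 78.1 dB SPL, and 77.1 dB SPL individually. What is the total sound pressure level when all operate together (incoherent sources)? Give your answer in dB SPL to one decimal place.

87.3 dB SPL

For uncorrelated sources the intensities add, so convert each level to linear form, sum, and take 10·log₁₀ of the total.
Σ 10^(L/10) = 10^(86.3/10) + 10^(78.1/10) + 10^(77.1/10) = 5.424e+08.
L_total = 10·log₁₀(5.424e+08) = 87.34 dB SPL.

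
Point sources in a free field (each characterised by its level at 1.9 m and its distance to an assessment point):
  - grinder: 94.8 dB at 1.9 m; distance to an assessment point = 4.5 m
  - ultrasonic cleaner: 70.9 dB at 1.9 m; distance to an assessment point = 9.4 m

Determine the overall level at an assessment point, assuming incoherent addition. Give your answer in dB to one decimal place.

Propagate each source to the receiver with L = L_ref − 20·log₁₀(r/r_ref), then add intensities.
grinder: 94.8 − 20·log₁₀(4.5/1.9) = 94.8 − 7.49 = 87.31 dB.
ultrasonic cleaner: 70.9 − 20·log₁₀(9.4/1.9) = 70.9 − 13.89 = 57.01 dB.
Σ 10^(L/10) = 5.389e+08 → L_total = 10·log₁₀(5.389e+08) = 87.31 dB.

87.3 dB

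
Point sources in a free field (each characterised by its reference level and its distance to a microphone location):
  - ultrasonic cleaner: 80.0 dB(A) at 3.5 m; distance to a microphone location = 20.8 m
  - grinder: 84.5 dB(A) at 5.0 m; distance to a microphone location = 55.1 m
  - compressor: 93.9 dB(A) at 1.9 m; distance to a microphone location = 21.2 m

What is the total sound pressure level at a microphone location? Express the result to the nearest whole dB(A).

74 dB(A)

Apply inverse-square spreading to bring every level to the receiver, then sum 10^(L/10).
ultrasonic cleaner: 80.0 − 20·log₁₀(20.8/3.5) = 80.0 − 15.48 = 64.52 dB(A).
grinder: 84.5 − 20·log₁₀(55.1/5.0) = 84.5 − 20.84 = 63.66 dB(A).
compressor: 93.9 − 20·log₁₀(21.2/1.9) = 93.9 − 20.95 = 72.95 dB(A).
Σ 10^(L/10) = 2.487e+07 → L_total = 10·log₁₀(2.487e+07) = 73.96 dB(A).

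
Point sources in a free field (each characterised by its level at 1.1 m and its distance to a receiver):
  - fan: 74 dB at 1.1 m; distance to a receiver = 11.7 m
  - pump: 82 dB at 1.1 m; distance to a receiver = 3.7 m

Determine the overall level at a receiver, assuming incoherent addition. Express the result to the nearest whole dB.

First find each source's level at the receiver (point-source: −20·log₁₀(r/r_ref)), then combine on an intensity basis.
fan: 74 − 20·log₁₀(11.7/1.1) = 74 − 20.54 = 53.46 dB.
pump: 82 − 20·log₁₀(3.7/1.1) = 82 − 10.54 = 71.46 dB.
Σ 10^(L/10) = 1.423e+07 → L_total = 10·log₁₀(1.423e+07) = 71.53 dB.

72 dB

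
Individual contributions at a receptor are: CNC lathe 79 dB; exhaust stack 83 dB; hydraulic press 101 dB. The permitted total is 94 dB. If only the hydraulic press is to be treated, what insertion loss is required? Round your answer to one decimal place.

7.5 dB

The untreated sources together contribute 10^(79/10) + 10^(83/10) = 2.790e+08, i.e. 84.46 dB.
The limit corresponds to 10^(94/10) = 2.512e+09; subtracting the fixed part leaves 2.233e+09 for the hydraulic press, i.e. 93.49 dB.
So the hydraulic press must be reduced from 101 to 93.49 dB: IL = 7.51 dB.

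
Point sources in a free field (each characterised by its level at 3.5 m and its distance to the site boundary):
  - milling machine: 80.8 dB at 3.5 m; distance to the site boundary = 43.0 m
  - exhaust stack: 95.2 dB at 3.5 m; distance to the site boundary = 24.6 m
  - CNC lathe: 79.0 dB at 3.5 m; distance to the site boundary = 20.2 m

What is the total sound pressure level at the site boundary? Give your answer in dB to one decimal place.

78.5 dB

First find each source's level at the receiver (point-source: −20·log₁₀(r/r_ref)), then combine on an intensity basis.
milling machine: 80.8 − 20·log₁₀(43.0/3.5) = 80.8 − 21.79 = 59.01 dB.
exhaust stack: 95.2 − 20·log₁₀(24.6/3.5) = 95.2 − 16.94 = 78.26 dB.
CNC lathe: 79.0 − 20·log₁₀(20.2/3.5) = 79.0 − 15.23 = 63.77 dB.
Σ 10^(L/10) = 7.021e+07 → L_total = 10·log₁₀(7.021e+07) = 78.46 dB.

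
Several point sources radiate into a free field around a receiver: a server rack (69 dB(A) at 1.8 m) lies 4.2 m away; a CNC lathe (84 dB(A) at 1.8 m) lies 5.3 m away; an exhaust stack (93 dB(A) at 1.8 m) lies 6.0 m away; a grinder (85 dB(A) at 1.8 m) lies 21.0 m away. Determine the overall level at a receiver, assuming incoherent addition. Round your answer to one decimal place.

83.3 dB(A)

Apply inverse-square spreading to bring every level to the receiver, then sum 10^(L/10).
server rack: 69 − 20·log₁₀(4.2/1.8) = 69 − 7.36 = 61.64 dB(A).
CNC lathe: 84 − 20·log₁₀(5.3/1.8) = 84 − 9.38 = 74.62 dB(A).
exhaust stack: 93 − 20·log₁₀(6.0/1.8) = 93 − 10.46 = 82.54 dB(A).
grinder: 85 − 20·log₁₀(21.0/1.8) = 85 − 21.34 = 63.66 dB(A).
Σ 10^(L/10) = 2.123e+08 → L_total = 10·log₁₀(2.123e+08) = 83.27 dB(A).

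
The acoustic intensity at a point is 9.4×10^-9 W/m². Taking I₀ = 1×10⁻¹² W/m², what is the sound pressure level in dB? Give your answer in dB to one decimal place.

I/I₀ = 9.4×10^-9/10⁻¹² = 9.4×10^3, and L = 10·log₁₀(I/I₀).
L = 10·(0.9731 + 3) = 39.73 dB.

39.7 dB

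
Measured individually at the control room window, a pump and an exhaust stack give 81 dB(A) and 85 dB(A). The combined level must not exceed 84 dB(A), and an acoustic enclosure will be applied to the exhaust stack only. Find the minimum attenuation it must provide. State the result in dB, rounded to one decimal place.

Fixed contribution from the other source: Σ 10^(L/10) = 10^(81/10) = 1.259e+08 (81.00 dB(A)).
The limit corresponds to 10^(84/10) = 2.512e+08; subtracting the fixed part leaves 1.253e+08 for the exhaust stack, i.e. 80.98 dB(A).
So the exhaust stack must be reduced from 85 to 80.98 dB(A): IL = 4.02 dB.

4.0 dB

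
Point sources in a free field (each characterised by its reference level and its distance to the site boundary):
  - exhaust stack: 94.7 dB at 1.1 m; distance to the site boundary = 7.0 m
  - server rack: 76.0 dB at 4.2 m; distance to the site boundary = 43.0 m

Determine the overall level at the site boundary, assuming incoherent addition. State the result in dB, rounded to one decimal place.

78.6 dB

Apply inverse-square spreading to bring every level to the receiver, then sum 10^(L/10).
exhaust stack: 94.7 − 20·log₁₀(7.0/1.1) = 94.7 − 16.07 = 78.63 dB.
server rack: 76.0 − 20·log₁₀(43.0/4.2) = 76.0 − 20.20 = 55.80 dB.
Σ 10^(L/10) = 7.326e+07 → L_total = 10·log₁₀(7.326e+07) = 78.65 dB.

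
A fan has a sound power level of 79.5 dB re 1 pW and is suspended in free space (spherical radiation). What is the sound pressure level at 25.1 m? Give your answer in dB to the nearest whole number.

Free-field spherical radiation: L_p = L_w − 10·log₁₀(4π·r²), r = 25.1 m.
4π·r² = 7917 m², 10·log₁₀ of that is 38.986 dB.
L_p = 79.5 − 38.986 = 40.51 dB.

41 dB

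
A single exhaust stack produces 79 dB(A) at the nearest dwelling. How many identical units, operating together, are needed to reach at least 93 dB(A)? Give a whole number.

26

The shortfall is 93 − 79 = 14.0 dB, and N units add 10·log₁₀ N, so need 10·log₁₀ N ≥ 14.0.
N ≥ 10^(14.0/10) = 25.119, so N = 26.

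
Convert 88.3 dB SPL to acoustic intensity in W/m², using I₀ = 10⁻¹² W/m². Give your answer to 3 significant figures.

I = I₀·10^(L/10) = 10⁻¹² × 10^(88.3/10) = 10^(-3.170).

0.000676 W/m²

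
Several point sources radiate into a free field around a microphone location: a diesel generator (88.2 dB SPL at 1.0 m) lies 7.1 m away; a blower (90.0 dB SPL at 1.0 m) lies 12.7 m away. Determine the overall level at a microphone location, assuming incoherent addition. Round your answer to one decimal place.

72.9 dB SPL

Apply inverse-square spreading to bring every level to the receiver, then sum 10^(L/10).
diesel generator: 88.2 − 20·log₁₀(7.1/1.0) = 88.2 − 17.03 = 71.17 dB SPL.
blower: 90.0 − 20·log₁₀(12.7/1.0) = 90.0 − 22.08 = 67.92 dB SPL.
Σ 10^(L/10) = 1.931e+07 → L_total = 10·log₁₀(1.931e+07) = 72.86 dB SPL.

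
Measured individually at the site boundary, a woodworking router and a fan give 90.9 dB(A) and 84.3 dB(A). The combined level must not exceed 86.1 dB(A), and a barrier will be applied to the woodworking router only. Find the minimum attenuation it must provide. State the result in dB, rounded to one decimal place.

The untreated sources together contribute 10^(84.3/10) = 2.692e+08, i.e. 84.30 dB(A).
The limit corresponds to 10^(86.1/10) = 4.074e+08; subtracting the fixed part leaves 1.382e+08 for the woodworking router, i.e. 81.41 dB(A).
So the woodworking router must be reduced from 90.9 to 81.41 dB(A): IL = 9.49 dB.

9.5 dB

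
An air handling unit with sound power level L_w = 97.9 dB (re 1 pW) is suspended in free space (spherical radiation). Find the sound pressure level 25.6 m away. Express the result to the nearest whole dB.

Free-field spherical radiation: L_p = L_w − 10·log₁₀(4π·r²), r = 25.6 m.
4π·r² = 8235 m², 10·log₁₀ of that is 39.157 dB.
L_p = 97.9 − 39.157 = 58.74 dB.

59 dB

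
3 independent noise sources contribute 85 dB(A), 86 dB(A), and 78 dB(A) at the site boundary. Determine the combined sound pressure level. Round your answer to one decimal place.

For uncorrelated sources the intensities add, so convert each level to linear form, sum, and take 10·log₁₀ of the total.
Σ 10^(L/10) = 10^(85/10) + 10^(86/10) + 10^(78/10) = 7.774e+08.
L_total = 10·log₁₀(7.774e+08) = 88.91 dB(A).

88.9 dB(A)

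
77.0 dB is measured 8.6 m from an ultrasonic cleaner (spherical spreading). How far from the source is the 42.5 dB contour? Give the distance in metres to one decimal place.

456.6 m

For a point source L₁ − L₂ = 20·log₁₀(r₂/r₁), so r₂ = r₁·10^((L₁−L₂)/20).
r₂ = 8.6·10^((77.0−42.5)/20) = 8.6·10^(34.5/20) = 456.56 m.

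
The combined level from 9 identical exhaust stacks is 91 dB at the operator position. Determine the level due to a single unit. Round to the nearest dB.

81 dB

For N identical incoherent sources L_total = L₁ + 10·log₁₀ N, so L₁ = 91 − 10·log₁₀(9) = 91 − 9.542.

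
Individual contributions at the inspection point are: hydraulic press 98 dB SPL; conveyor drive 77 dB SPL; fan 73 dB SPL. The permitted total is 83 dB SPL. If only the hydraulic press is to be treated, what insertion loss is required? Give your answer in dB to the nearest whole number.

17 dB

Everything except the hydraulic press sums to 10^(77/10) + 10^(73/10) = 7.007e+07 in linear terms, 78.46 dB SPL.
The limit corresponds to 10^(83/10) = 1.995e+08; subtracting the fixed part leaves 1.295e+08 for the hydraulic press, i.e. 81.12 dB SPL.
So the hydraulic press must be reduced from 98 to 81.12 dB SPL: IL = 16.88 dB.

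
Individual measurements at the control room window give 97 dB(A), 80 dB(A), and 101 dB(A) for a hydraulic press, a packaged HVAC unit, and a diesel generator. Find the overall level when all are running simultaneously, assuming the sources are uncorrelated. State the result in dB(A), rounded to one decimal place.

102.5 dB(A)

Incoherent sources combine by intensity addition: L_total = 10·log₁₀(Σ 10^(L_i/10)).
Σ 10^(L/10) = 10^(97/10) + 10^(80/10) + 10^(101/10) = 1.770e+10.
L_total = 10·log₁₀(1.770e+10) = 102.48 dB(A).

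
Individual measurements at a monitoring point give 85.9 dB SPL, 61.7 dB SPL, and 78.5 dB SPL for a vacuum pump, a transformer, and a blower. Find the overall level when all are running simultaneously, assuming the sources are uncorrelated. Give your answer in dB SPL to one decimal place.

For uncorrelated sources the intensities add, so convert each level to linear form, sum, and take 10·log₁₀ of the total.
Σ 10^(L/10) = 10^(85.9/10) + 10^(61.7/10) + 10^(78.5/10) = 4.613e+08.
L_total = 10·log₁₀(4.613e+08) = 86.64 dB SPL.

86.6 dB SPL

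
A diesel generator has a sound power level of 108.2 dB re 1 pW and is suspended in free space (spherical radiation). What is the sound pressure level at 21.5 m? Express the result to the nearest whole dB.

The power spreads over a sphere of area 4π·r², so L_p = L_w − 10·log₁₀(4π·r²).
4π·r² = 5809 m², 10·log₁₀ of that is 37.641 dB.
L_p = 108.2 − 37.641 = 70.56 dB.

71 dB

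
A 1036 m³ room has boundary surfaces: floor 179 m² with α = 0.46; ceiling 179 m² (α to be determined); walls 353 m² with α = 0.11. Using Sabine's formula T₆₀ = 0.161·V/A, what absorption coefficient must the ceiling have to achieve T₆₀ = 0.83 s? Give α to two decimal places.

From T₆₀ = 0.161·V/A, the target T₆₀ = 0.83 s needs A = 0.161·1036/0.83 = 200.96 m².
Absorption from the other surfaces = 179·0.46 + 353·0.11 = 121.17 m², so the ceiling must supply 79.79 m² over 179 m².
α = 79.79/179 = 0.446.

0.45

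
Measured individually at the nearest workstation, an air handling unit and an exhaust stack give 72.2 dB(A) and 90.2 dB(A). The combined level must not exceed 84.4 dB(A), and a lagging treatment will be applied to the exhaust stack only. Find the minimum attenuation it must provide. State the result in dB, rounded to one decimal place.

The untreated sources together contribute 10^(72.2/10) = 1.660e+07, i.e. 72.20 dB(A).
The limit corresponds to 10^(84.4/10) = 2.754e+08; subtracting the fixed part leaves 2.588e+08 for the exhaust stack, i.e. 84.13 dB(A).
So the exhaust stack must be reduced from 90.2 to 84.13 dB(A): IL = 6.07 dB.

6.1 dB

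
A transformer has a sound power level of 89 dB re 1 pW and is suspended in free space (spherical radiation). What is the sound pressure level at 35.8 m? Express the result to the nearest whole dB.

Free-field spherical radiation: L_p = L_w − 10·log₁₀(4π·r²), r = 35.8 m.
4π·r² = 1.611e+04 m², 10·log₁₀ of that is 42.070 dB.
L_p = 89 − 42.070 = 46.93 dB.

47 dB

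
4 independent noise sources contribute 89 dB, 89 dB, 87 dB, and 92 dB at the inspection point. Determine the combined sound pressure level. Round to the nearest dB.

Incoherent sources combine by intensity addition: L_total = 10·log₁₀(Σ 10^(L_i/10)).
Σ 10^(L/10) = 10^(89/10) + 10^(89/10) + 10^(87/10) + 10^(92/10) = 3.675e+09.
L_total = 10·log₁₀(3.675e+09) = 95.65 dB.

96 dB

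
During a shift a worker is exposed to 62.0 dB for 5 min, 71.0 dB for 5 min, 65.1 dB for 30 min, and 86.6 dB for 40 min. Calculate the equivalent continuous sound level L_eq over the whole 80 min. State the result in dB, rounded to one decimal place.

83.6 dB

L_eq = 10·log₁₀[(1/T)·Σ tᵢ·10^(Lᵢ/10)] with T = 80 min.
Σ tᵢ·10^(Lᵢ/10) = 5·10^(62.0/10) + 5·10^(71.0/10) + 30·10^(65.1/10) + 40·10^(86.6/10) = 1.845e+10.
L_eq = 10·log₁₀(1.845e+10/80) = 83.63 dB.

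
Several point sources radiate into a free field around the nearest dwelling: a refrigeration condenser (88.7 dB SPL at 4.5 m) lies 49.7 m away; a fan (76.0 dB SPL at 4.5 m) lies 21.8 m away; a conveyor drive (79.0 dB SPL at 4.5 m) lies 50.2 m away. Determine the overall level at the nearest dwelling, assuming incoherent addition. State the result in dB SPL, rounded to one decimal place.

Apply inverse-square spreading to bring every level to the receiver, then sum 10^(L/10).
refrigeration condenser: 88.7 − 20·log₁₀(49.7/4.5) = 88.7 − 20.86 = 67.84 dB SPL.
fan: 76.0 − 20·log₁₀(21.8/4.5) = 76.0 − 13.70 = 62.30 dB SPL.
conveyor drive: 79.0 − 20·log₁₀(50.2/4.5) = 79.0 − 20.95 = 58.05 dB SPL.
Σ 10^(L/10) = 8.412e+06 → L_total = 10·log₁₀(8.412e+06) = 69.25 dB SPL.

69.2 dB SPL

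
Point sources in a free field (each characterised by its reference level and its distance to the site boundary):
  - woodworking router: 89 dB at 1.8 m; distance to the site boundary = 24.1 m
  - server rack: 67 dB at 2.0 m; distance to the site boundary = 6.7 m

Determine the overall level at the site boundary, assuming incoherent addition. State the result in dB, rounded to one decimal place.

66.9 dB

Apply inverse-square spreading to bring every level to the receiver, then sum 10^(L/10).
woodworking router: 89 − 20·log₁₀(24.1/1.8) = 89 − 22.53 = 66.47 dB.
server rack: 67 − 20·log₁₀(6.7/2.0) = 67 − 10.50 = 56.50 dB.
Σ 10^(L/10) = 4.878e+06 → L_total = 10·log₁₀(4.878e+06) = 66.88 dB.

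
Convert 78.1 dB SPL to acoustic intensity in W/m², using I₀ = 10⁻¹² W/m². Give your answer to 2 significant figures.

6.5e-05 W/m²

L = 10·log₁₀(I/I₀) ⇒ I = I₀·10^(L/10) = 10⁻¹² × 10^7.81.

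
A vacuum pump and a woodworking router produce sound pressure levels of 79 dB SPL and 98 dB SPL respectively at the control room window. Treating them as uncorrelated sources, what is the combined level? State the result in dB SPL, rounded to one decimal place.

98.1 dB SPL

Incoherent sources combine by intensity addition: L_total = 10·log₁₀(Σ 10^(L_i/10)).
Σ 10^(L/10) = 10^(79/10) + 10^(98/10) = 6.389e+09.
L_total = 10·log₁₀(6.389e+09) = 98.05 dB SPL.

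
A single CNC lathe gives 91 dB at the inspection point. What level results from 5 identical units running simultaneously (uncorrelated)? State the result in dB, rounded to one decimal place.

With 5 equal, uncorrelated contributions the intensity is 5× that of one unit, giving a rise of 10·log₁₀ 5.
L_total = 91 + 10·log₁₀(5) = 91 + 6.990 = 97.99 dB.

98.0 dB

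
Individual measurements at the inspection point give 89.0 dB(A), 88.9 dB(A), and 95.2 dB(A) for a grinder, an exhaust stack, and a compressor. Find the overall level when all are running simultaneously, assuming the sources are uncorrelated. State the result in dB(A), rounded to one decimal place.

Incoherent sources combine by intensity addition: L_total = 10·log₁₀(Σ 10^(L_i/10)).
Σ 10^(L/10) = 10^(89.0/10) + 10^(88.9/10) + 10^(95.2/10) = 4.882e+09.
L_total = 10·log₁₀(4.882e+09) = 96.89 dB(A).

96.9 dB(A)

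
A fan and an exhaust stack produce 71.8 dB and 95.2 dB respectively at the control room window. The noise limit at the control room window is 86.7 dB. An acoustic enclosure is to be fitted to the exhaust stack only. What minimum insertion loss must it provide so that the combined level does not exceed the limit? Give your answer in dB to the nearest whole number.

Everything except the exhaust stack sums to 10^(71.8/10) = 1.514e+07 in linear terms, 71.80 dB.
To meet 86.7 dB overall, the treated exhaust stack may contribute at most 10^(86.7/10) − 1.514e+07 = 4.526e+08, i.e. 86.56 dB.
Required insertion loss = 95.2 − 86.56 = 8.64 dB.

9 dB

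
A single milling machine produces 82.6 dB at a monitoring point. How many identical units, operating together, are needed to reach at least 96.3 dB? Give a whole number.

24

The shortfall is 96.3 − 82.6 = 13.7 dB, and N units add 10·log₁₀ N, so need 10·log₁₀ N ≥ 13.7.
N ≥ 10^(13.7/10) = 23.442, so N = 24.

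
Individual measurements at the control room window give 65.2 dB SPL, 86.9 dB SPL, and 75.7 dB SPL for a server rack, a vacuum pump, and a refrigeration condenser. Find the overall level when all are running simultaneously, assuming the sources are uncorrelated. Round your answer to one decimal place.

87.2 dB SPL

Incoherent sources combine by intensity addition: L_total = 10·log₁₀(Σ 10^(L_i/10)).
Σ 10^(L/10) = 10^(65.2/10) + 10^(86.9/10) + 10^(75.7/10) = 5.302e+08.
L_total = 10·log₁₀(5.302e+08) = 87.24 dB SPL.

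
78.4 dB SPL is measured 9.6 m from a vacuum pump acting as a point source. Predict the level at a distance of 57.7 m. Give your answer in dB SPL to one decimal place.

Point-source attenuation: ΔL = 20·log₁₀(r₂/r₁) = 20·log₁₀(57.7/9.6) = 15.578 dB.
L₂ = 78.4 − 20·log₁₀(57.7/9.6) = 78.4 − 15.578 = 62.82 dB SPL.

62.8 dB SPL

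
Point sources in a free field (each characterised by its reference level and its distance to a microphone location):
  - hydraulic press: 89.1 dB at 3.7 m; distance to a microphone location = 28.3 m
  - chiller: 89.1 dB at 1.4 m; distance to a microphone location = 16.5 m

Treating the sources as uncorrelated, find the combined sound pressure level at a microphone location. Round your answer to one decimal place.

73.0 dB

Apply inverse-square spreading to bring every level to the receiver, then sum 10^(L/10).
hydraulic press: 89.1 − 20·log₁₀(28.3/3.7) = 89.1 − 17.67 = 71.43 dB.
chiller: 89.1 − 20·log₁₀(16.5/1.4) = 89.1 − 21.43 = 67.67 dB.
Σ 10^(L/10) = 1.975e+07 → L_total = 10·log₁₀(1.975e+07) = 72.95 dB.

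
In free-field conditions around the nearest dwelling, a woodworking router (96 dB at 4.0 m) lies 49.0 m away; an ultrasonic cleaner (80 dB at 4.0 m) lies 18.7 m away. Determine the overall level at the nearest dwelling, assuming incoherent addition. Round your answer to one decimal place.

Propagate each source to the receiver with L = L_ref − 20·log₁₀(r/r_ref), then add intensities.
woodworking router: 96 − 20·log₁₀(49.0/4.0) = 96 − 21.76 = 74.24 dB.
ultrasonic cleaner: 80 − 20·log₁₀(18.7/4.0) = 80 − 13.40 = 66.60 dB.
Σ 10^(L/10) = 3.110e+07 → L_total = 10·log₁₀(3.110e+07) = 74.93 dB.

74.9 dB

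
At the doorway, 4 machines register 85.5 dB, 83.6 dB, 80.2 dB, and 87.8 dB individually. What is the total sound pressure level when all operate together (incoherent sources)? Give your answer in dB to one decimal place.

For uncorrelated sources the intensities add, so convert each level to linear form, sum, and take 10·log₁₀ of the total.
Σ 10^(L/10) = 10^(85.5/10) + 10^(83.6/10) + 10^(80.2/10) + 10^(87.8/10) = 1.291e+09.
L_total = 10·log₁₀(1.291e+09) = 91.11 dB.

91.1 dB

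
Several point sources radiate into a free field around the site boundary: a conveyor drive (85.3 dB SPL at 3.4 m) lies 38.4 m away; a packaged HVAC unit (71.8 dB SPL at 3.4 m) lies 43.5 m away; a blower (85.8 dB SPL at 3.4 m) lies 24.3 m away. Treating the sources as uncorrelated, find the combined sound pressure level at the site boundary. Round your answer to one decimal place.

70.1 dB SPL

First find each source's level at the receiver (point-source: −20·log₁₀(r/r_ref)), then combine on an intensity basis.
conveyor drive: 85.3 − 20·log₁₀(38.4/3.4) = 85.3 − 21.06 = 64.24 dB SPL.
packaged HVAC unit: 71.8 − 20·log₁₀(43.5/3.4) = 71.8 − 22.14 = 49.66 dB SPL.
blower: 85.8 − 20·log₁₀(24.3/3.4) = 85.8 − 17.08 = 68.72 dB SPL.
Σ 10^(L/10) = 1.019e+07 → L_total = 10·log₁₀(1.019e+07) = 70.08 dB SPL.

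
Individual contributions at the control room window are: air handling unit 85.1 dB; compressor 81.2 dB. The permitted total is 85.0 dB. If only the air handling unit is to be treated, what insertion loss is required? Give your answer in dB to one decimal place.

The untreated sources together contribute 10^(81.2/10) = 1.318e+08, i.e. 81.20 dB.
To meet 85.0 dB overall, the treated air handling unit may contribute at most 10^(85.0/10) − 1.318e+08 = 1.844e+08, i.e. 82.66 dB.
So the air handling unit must be reduced from 85.1 to 82.66 dB: IL = 2.44 dB.

2.4 dB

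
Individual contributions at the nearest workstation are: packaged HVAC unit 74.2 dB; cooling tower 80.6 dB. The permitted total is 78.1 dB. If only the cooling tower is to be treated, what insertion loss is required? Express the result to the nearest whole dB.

The untreated sources together contribute 10^(74.2/10) = 2.630e+07, i.e. 74.20 dB.
To meet 78.1 dB overall, the treated cooling tower may contribute at most 10^(78.1/10) − 2.630e+07 = 3.826e+07, i.e. 75.83 dB.
Required insertion loss = 80.6 − 75.83 = 4.77 dB.

5 dB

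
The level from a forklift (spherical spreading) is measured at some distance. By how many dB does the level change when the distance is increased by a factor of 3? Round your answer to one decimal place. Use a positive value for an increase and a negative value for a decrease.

With spherical spreading the level changes by −20·log₁₀(r₂/r₁).
ΔL = −20·log₁₀(3) = -9.54 dB.

-9.5 dB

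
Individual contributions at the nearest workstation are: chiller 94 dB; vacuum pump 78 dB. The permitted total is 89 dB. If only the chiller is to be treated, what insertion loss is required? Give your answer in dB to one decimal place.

Fixed contribution from the other source: Σ 10^(L/10) = 10^(78/10) = 6.310e+07 (78.00 dB).
To meet 89 dB overall, the treated chiller may contribute at most 10^(89/10) − 6.310e+07 = 7.312e+08, i.e. 88.64 dB.
Required insertion loss = 94 − 88.64 = 5.36 dB.

5.4 dB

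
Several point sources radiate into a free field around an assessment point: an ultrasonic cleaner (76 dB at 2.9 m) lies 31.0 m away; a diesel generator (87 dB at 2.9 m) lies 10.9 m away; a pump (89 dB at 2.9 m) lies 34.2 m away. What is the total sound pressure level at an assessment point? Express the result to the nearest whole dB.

76 dB

Propagate each source to the receiver with L = L_ref − 20·log₁₀(r/r_ref), then add intensities.
ultrasonic cleaner: 76 − 20·log₁₀(31.0/2.9) = 76 − 20.58 = 55.42 dB.
diesel generator: 87 − 20·log₁₀(10.9/2.9) = 87 − 11.50 = 75.50 dB.
pump: 89 − 20·log₁₀(34.2/2.9) = 89 − 21.43 = 67.57 dB.
Σ 10^(L/10) = 4.154e+07 → L_total = 10·log₁₀(4.154e+07) = 76.18 dB.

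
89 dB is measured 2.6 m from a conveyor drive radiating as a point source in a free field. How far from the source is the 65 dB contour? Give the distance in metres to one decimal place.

For a point source L₁ − L₂ = 20·log₁₀(r₂/r₁), so r₂ = r₁·10^((L₁−L₂)/20).
r₂ = 2.6·10^((89−65)/20) = 2.6·10^(24.0/20) = 41.21 m.

41.2 m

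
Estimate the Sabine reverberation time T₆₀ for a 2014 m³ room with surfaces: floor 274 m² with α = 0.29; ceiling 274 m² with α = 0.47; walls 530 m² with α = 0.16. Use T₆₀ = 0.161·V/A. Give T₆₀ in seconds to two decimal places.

A = Σ Sᵢαᵢ = 274·0.29 + 274·0.47 + 530·0.16 = 293.04 m².
T₆₀ = 0.161 × 2014 / 293.04 = 1.107 s.

1.11 s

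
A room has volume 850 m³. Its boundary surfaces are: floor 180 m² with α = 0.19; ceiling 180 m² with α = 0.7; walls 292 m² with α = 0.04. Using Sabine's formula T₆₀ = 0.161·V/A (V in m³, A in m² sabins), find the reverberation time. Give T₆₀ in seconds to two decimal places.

0.80 s

Summing Sᵢαᵢ: 180·0.19 + 180·0.7 + 292·0.04 = 171.88 m².
T₆₀ = 0.161 × 850 / 171.88 = 0.796 s.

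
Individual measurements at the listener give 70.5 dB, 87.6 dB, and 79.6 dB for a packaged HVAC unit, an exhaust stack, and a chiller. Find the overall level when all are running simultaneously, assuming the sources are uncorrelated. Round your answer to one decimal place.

For uncorrelated sources the intensities add, so convert each level to linear form, sum, and take 10·log₁₀ of the total.
Σ 10^(L/10) = 10^(70.5/10) + 10^(87.6/10) + 10^(79.6/10) = 6.779e+08.
L_total = 10·log₁₀(6.779e+08) = 88.31 dB.

88.3 dB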